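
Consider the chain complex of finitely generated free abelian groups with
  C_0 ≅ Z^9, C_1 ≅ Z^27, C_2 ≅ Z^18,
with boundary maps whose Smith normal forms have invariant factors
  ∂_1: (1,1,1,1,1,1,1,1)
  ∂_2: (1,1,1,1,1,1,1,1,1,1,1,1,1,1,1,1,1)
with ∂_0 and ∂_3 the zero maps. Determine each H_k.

H_0: b_0 = 9 − 0 − 8 = 1; torsion from ∂_1 factors > 1: none. So H_0 ≅ Z.
H_1: b_1 = 27 − 8 − 17 = 2; torsion from ∂_2 factors > 1: none. So H_1 ≅ Z^2.
H_2: b_2 = 18 − 17 − 0 = 1; torsion from ∂_3 factors > 1: none. So H_2 ≅ Z.

H_0 ≅ Z,  H_1 ≅ Z^2,  H_2 ≅ Z.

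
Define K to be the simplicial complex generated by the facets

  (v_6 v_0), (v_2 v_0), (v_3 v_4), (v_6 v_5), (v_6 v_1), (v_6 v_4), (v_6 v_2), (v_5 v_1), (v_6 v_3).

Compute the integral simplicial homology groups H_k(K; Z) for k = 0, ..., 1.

H_0 = Z,  H_1 = Z^3.

Order the vertices as v_0 < v_1 < v_2 < v_3 < v_4 < v_5 < v_6. Listing each simplex with vertices in this order, K has dimension 1 with simplices:

  0-simplices (7): [v_0], [v_1], [v_2], [v_3], [v_4], [v_5], [v_6]
  1-simplices (9): [v_0,v_2], [v_0,v_6], [v_1,v_5], [v_1,v_6], [v_2,v_6], [v_3,v_4], [v_3,v_6], [v_4,v_6], [v_5,v_6]

so the chain groups are C_0 ≅ Z^7, C_1 ≅ Z^9.

∂_1: C_1 → C_0 sends each edge [p,q] (with p < q) to q − p. For instance
  ∂[v_0,v_6] = [v_6] − [v_0].
The resulting 7×9 matrix has rank 6, and its Smith normal form has invariant factors (1,1,1,1,1,1).

From H_k ≅ ker(∂_k) / im(∂_{k+1}) we obtain:

  H_0: rank C_0 − rank ∂_1 = 7 − 6 = 1, and the invariant factors of ∂_1 are all 1, so H_0 ≅ Z.
  H_1: rank ker ∂_1 − rank ∂_2 = (9 − 6) − 0 = 3, and there is no ∂_2, so H_1 ≅ Z^3.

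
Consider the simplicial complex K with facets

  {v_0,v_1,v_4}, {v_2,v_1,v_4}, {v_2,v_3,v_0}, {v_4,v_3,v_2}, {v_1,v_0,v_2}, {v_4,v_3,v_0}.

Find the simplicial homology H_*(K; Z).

We work with the vertex ordering v_0 < v_1 < v_2 < v_3 < v_4. The simplices of K, each written with vertices in increasing order, are:

  0-simplices (5): [v_0], [v_1], [v_2], [v_3], [v_4]
  1-simplices (9): [v_0,v_1], [v_0,v_2], [v_0,v_3], [v_0,v_4], [v_1,v_2], [v_1,v_4], [v_2,v_3], [v_2,v_4], [v_3,v_4]
  2-simplices (6): [v_0,v_1,v_2], [v_0,v_1,v_4], [v_0,v_2,v_3], [v_0,v_3,v_4], [v_1,v_2,v_4], [v_2,v_3,v_4]

so the chain groups are C_0 ≅ Z^5, C_1 ≅ Z^9, C_2 ≅ Z^6.

∂_1: C_1 → C_0 sends each edge [p,q] (with p < q) to q − p. For instance
  ∂[v_1,v_4] = [v_4] − [v_1].
The 5×9 boundary matrix has rank 4 and Smith normal form diag(1,1,1,1).

The boundary map ∂_2: C_2 → C_1 maps a triangle to the signed sum of its edges. For instance
  ∂[v_0,v_2,v_3] = [v_2,v_3] − [v_0,v_3] + [v_0,v_2],
  ∂[v_0,v_1,v_4] = [v_1,v_4] − [v_0,v_4] + [v_0,v_1].
The 9×6 boundary matrix has rank 5 and Smith normal form diag(1,1,1,1,1).

Now H_k = ker ∂_k / im ∂_{k+1}, so:

  H_0: rank C_0 − rank ∂_1 = 5 − 4 = 1, and the invariant factors of ∂_1 are all 1, so H_0 ≅ Z.
  H_1: rank ker ∂_1 − rank ∂_2 = (9 − 4) − 5 = 0, and the invariant factors of ∂_2 are all 1, so H_1 ≅ 0.
  H_2: rank ker ∂_2 − rank ∂_3 = (6 − 5) − 0 = 1, and there is no ∂_3, so H_2 ≅ Z.

H_0 ≅ Z,  H_1 = 0,  H_2 ≅ Z.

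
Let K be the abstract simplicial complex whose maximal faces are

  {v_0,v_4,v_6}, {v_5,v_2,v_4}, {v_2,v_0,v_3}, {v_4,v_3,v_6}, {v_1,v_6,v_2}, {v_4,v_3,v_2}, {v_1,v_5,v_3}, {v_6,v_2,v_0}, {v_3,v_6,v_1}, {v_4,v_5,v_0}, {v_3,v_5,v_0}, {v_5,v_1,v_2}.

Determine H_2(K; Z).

H_2 = 0.

We work with the vertex ordering v_0 < v_1 < v_2 < v_3 < v_4 < v_5 < v_6. The simplices of K, each written with vertices in increasing order, are:

  0-simplices (7): [v_0], [v_1], [v_2], [v_3], [v_4], [v_5], [v_6]
  1-simplices (18): (18 of them)
  2-simplices (12): (12 of them)

giving chain groups C_0 ≅ Z^7, C_1 ≅ Z^18, C_2 ≅ Z^12.

Boundary ∂_1: C_1 → C_0 is given by ∂[p,q] = [q] − [p]. For instance
  ∂[v_2,v_3] = [v_3] − [v_2].
The 7×18 boundary matrix has rank 6 and Smith normal form diag(1,1,1,1,1,1).

The boundary map ∂_2: C_2 → C_1 maps a triangle to the signed sum of its edges. For instance
  ∂[v_2,v_4,v_5] = [v_4,v_5] − [v_2,v_5] + [v_2,v_4],
  ∂[v_1,v_3,v_5] = [v_3,v_5] − [v_1,v_5] + [v_1,v_3].
As a 18×12 matrix over Z this has rank 12, with invariant factors (1,1,1,1,1,1,1,1,1,1,1,2).

From H_k ≅ ker(∂_k) / im(∂_{k+1}) we obtain:

  H_2: rank ker ∂_2 − rank ∂_3 = (12 − 12) − 0 = 0, and there is no ∂_3, so H_2 ≅ 0.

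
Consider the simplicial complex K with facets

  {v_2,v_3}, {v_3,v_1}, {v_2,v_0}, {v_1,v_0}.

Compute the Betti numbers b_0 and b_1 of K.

b_0 = 1, b_1 = 1.

Fix the vertex order v_0 < v_1 < v_2 < v_3 and write every simplex with vertices in increasing order. Then dim K = 1 and the simplices of K are:

  0-simplices (4): [v_0], [v_1], [v_2], [v_3]
  1-simplices (4): [v_0,v_1], [v_0,v_2], [v_1,v_3], [v_2,v_3]

Hence C_0 ≅ Z^4, C_1 ≅ Z^4.

∂_1: C_1 → C_0 maps an edge to its endpoints' difference, ∂[p,q] = q − p.
This gives a 4×4 integer matrix of rank 3; reducing to Smith normal form yields diagonal entries (1,1,1).

Reading off H_k = ker ∂_k / im ∂_{k+1}:

  H_0: rank C_0 − rank ∂_1 = 4 − 3 = 1, and the invariant factors of ∂_1 are all 1, so H_0 = Z.
  H_1: rank ker ∂_1 − rank ∂_2 = (4 − 3) − 0 = 1, and there is no ∂_2, so H_1 = Z.

As a check, the Euler characteristic is 4 − 4 = 0, which agrees with 1 − 1 = 0.
(K is a triangulation of the circle S^1.)

Hence the Betti numbers are b_0 = 1, b_1 = 1.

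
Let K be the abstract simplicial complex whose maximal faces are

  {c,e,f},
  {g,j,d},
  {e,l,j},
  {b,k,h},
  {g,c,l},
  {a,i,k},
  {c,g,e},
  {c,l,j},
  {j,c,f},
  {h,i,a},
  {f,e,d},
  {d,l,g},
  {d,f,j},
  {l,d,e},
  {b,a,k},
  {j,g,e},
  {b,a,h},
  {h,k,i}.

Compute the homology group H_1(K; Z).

We work with the vertex ordering a < b < c < d < e < f < g < h < i < j < k < l. The simplices of K, each written with vertices in increasing order, are:

  0-simplices (12): a, b, c, d, e, f, g, h, i, j, k, l
  1-simplices (27): ab, ah, ai, ak, bh, bk, ce, cf, cg, cj, cl, de, df, dg, dj, dl, ef, eg, ej, el, fj, gj, gl, hi, hk, ik, jl
  2-simplices (18): abh, abk, ahi, aik, bhk, cef, ceg, cfj, cgl, cjl, def, del, dfj, dgj, dgl, egj, ejl, hik

Hence C_0 ≅ Z^12, C_1 ≅ Z^27, C_2 ≅ Z^18.

Boundary ∂_1: C_1 → C_0 maps an edge to its endpoints' difference, ∂[p,q] = q − p.
The resulting 12×27 matrix has rank 10, and its Smith normal form has invariant factors (1,1,1,1,1,1,1,1,1,1).

The boundary map ∂_2: C_2 → C_1 sends each 2-simplex [p,q,r] to [q,r] − [p,r] + [p,q]. For instance
  ∂egj = gj − ej + eg,
  ∂dgj = gj − dj + dg.
The 27×18 boundary matrix has rank 17 and Smith normal form diag(1,1,1,1,1,1,1,1,1,1,1,1,1,1,1,1,2).

Computing H_k = (kernel of ∂_k) / (image of ∂_{k+1}):

  H_1: rank ker ∂_1 − rank ∂_2 = (27 − 10) − 17 = 0, and ∂_2 has invariant factor 2 > 1, so H_1 = Z/2.

H_1 ≅ Z/2.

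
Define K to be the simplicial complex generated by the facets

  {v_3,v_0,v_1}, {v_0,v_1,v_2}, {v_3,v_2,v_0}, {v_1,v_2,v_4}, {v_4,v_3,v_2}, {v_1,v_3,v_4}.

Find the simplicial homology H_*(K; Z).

H_0 = Z,  H_1 = 0,  H_2 = Z.

We work with the vertex ordering v_0 < v_1 < v_2 < v_3 < v_4. The simplices of K, each written with vertices in increasing order, are:

  0-simplices (5): [v_0], [v_1], [v_2], [v_3], [v_4]
  1-simplices (9): [v_0,v_1], [v_0,v_2], [v_0,v_3], [v_1,v_2], [v_1,v_3], [v_1,v_4], [v_2,v_3], [v_2,v_4], [v_3,v_4]
  2-simplices (6): [v_0,v_1,v_2], [v_0,v_1,v_3], [v_0,v_2,v_3], [v_1,v_2,v_4], [v_1,v_3,v_4], [v_2,v_3,v_4]

giving chain groups C_0 ≅ Z^5, C_1 ≅ Z^9, C_2 ≅ Z^6.

∂_1: C_1 → C_0 sends each edge [p,q] (with p < q) to q − p. For instance
  ∂[v_2,v_3] = [v_3] − [v_2].
As a 5×9 matrix over Z this has rank 4, with invariant factors (1,1,1,1).

∂_2: C_2 → C_1 maps a triangle to the signed sum of its edges. For instance
  ∂[v_2,v_3,v_4] = [v_3,v_4] − [v_2,v_4] + [v_2,v_3],
  ∂[v_1,v_2,v_4] = [v_2,v_4] − [v_1,v_4] + [v_1,v_2].
As a 9×6 matrix over Z this has rank 5, with invariant factors (1,1,1,1,1).

Now H_k = ker ∂_k / im ∂_{k+1}, so:

  H_0: rank C_0 − rank ∂_1 = 5 − 4 = 1, and the invariant factors of ∂_1 are all 1, so H_0 ≅ Z.
  H_1: rank ker ∂_1 − rank ∂_2 = (9 − 4) − 5 = 0, and the invariant factors of ∂_2 are all 1, so H_1 ≅ 0.
  H_2: rank ker ∂_2 − rank ∂_3 = (6 − 5) − 0 = 1, and there is no ∂_3, so H_2 ≅ Z.

As a check, the Euler characteristic is 5 − 9 + 6 = 2, which agrees with 1 − 0 + 1 = 2.
(K is a triangulation of the 2-sphere S^2.)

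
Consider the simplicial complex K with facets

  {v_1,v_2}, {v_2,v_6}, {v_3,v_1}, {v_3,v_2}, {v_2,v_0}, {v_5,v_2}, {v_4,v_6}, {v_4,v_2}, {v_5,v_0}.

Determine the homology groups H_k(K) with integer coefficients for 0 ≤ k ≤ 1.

We work with the vertex ordering v_0 < v_1 < v_2 < v_3 < v_4 < v_5 < v_6. The simplices of K, each written with vertices in increasing order, are:

  0-simplices (7): [v_0], [v_1], [v_2], [v_3], [v_4], [v_5], [v_6]
  1-simplices (9): [v_0,v_2], [v_0,v_5], [v_1,v_2], [v_1,v_3], [v_2,v_3], [v_2,v_4], [v_2,v_5], [v_2,v_6], [v_4,v_6]

so the chain groups are C_0 ≅ Z^7, C_1 ≅ Z^9.

The boundary map ∂_1: C_1 → C_0 maps an edge to its endpoints' difference, ∂[p,q] = q − p.
As a 7×9 matrix over Z this has rank 6, with invariant factors (1,1,1,1,1,1).

Computing H_k = (kernel of ∂_k) / (image of ∂_{k+1}):

  H_0: rank C_0 − rank ∂_1 = 7 − 6 = 1, and the invariant factors of ∂_1 are all 1, so H_0 = Z.
  H_1: rank ker ∂_1 − rank ∂_2 = (9 − 6) − 0 = 3, and there is no ∂_2, so H_1 = Z^3.

As a check, the Euler characteristic is 7 − 9 = -2, which agrees with 1 − 3 = -2.
(K is a triangulation of a wedge of 3 circles.)

H_0 = Z,  H_1 = Z^3.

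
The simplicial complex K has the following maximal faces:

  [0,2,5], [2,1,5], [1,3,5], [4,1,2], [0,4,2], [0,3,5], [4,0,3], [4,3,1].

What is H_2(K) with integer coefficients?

H_2 ≅ Z.

We work with the vertex ordering 0 < 1 < 2 < 3 < 4 < 5. The simplices of K, each written with vertices in increasing order, are:

  0-simplices (6): [0], [1], [2], [3], [4], [5]
  1-simplices (12): [0,2], [0,3], [0,4], [0,5], [1,2], [1,3], [1,4], [1,5], [2,4], [2,5], [3,4], [3,5]
  2-simplices (8): [0,2,4], [0,2,5], [0,3,4], [0,3,5], [1,2,4], [1,2,5], [1,3,4], [1,3,5]

Hence C_0 ≅ Z^6, C_1 ≅ Z^12, C_2 ≅ Z^8.

The boundary map ∂_1: C_1 → C_0 is given by ∂[p,q] = [q] − [p]. For instance
  ∂[3,5] = [5] − [3].
The 6×12 boundary matrix has rank 5 and Smith normal form diag(1,1,1,1,1).

Boundary ∂_2: C_2 → C_1 maps a triangle to the signed sum of its edges. For instance
  ∂[0,2,4] = [2,4] − [0,4] + [0,2],
  ∂[1,3,5] = [3,5] − [1,5] + [1,3].
The 12×8 boundary matrix has rank 7 and Smith normal form diag(1,1,1,1,1,1,1).

Computing H_k = (kernel of ∂_k) / (image of ∂_{k+1}):

  H_2: rank ker ∂_2 − rank ∂_3 = (8 − 7) − 0 = 1, and there is no ∂_3, so H_2 = Z.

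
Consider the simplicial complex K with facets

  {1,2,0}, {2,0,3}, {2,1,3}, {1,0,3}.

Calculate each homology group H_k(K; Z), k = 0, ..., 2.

H_0 ≅ Z,  H_1 = 0,  H_2 ≅ Z.

Fix the vertex order 0 < 1 < 2 < 3 and write every simplex with vertices in increasing order. Then dim K = 2 and the simplices of K are:

  0-simplices (4): [0], [1], [2], [3]
  1-simplices (6): [0,1], [0,2], [0,3], [1,2], [1,3], [2,3]
  2-simplices (4): [0,1,2], [0,1,3], [0,2,3], [1,2,3]

giving chain groups C_0 ≅ Z^4, C_1 ≅ Z^6, C_2 ≅ Z^4.

Boundary ∂_1: C_1 → C_0 maps an edge to its endpoints' difference, ∂[p,q] = q − p. For instance
  ∂[1,2] = [2] − [1].
This gives a 4×6 integer matrix of rank 3; reducing to Smith normal form yields diagonal entries (1,1,1).

The boundary map ∂_2: C_2 → C_1 acts by ∂[p,q,r] = [q,r] − [p,r] + [p,q]. For instance
  ∂[0,2,3] = [2,3] − [0,3] + [0,2],
  ∂[0,1,3] = [1,3] − [0,3] + [0,1].
As a 6×4 matrix over Z this has rank 3, with invariant factors (1,1,1).

From H_k ≅ ker(∂_k) / im(∂_{k+1}) we obtain:

  H_0: rank C_0 − rank ∂_1 = 4 − 3 = 1, and the invariant factors of ∂_1 are all 1, so H_0 = Z.
  H_1: rank ker ∂_1 − rank ∂_2 = (6 − 3) − 3 = 0, and the invariant factors of ∂_2 are all 1, so H_1 = 0.
  H_2: rank ker ∂_2 − rank ∂_3 = (4 − 3) − 0 = 1, and there is no ∂_3, so H_2 = Z.

As a check, the Euler characteristic is 4 − 6 + 4 = 2, which agrees with 1 − 0 + 1 = 2.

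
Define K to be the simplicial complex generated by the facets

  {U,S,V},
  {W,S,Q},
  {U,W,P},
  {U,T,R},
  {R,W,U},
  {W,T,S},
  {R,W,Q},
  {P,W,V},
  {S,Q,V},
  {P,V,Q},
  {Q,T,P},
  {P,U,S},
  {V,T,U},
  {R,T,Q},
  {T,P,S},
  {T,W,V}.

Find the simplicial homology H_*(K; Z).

H_0 ≅ Z,  H_1 ≅ Z^2,  H_2 ≅ Z.

K has 8 vertices, 24 edges, 16 triangles.
rank ∂_0 = 0, rank ∂_1 = 7 ⇒ b_0 = 8 − 0 − 7 = 1; all invariant factors of ∂_1 are 1 so no torsion. So H_0 = Z.
rank ∂_1 = 7, rank ∂_2 = 15 ⇒ b_1 = 24 − 7 − 15 = 2; all invariant factors of ∂_2 are 1 so no torsion. So H_1 = Z^2.
rank ∂_2 = 15, rank ∂_3 = 0 ⇒ b_2 = 16 − 15 − 0 = 1. So H_2 = Z.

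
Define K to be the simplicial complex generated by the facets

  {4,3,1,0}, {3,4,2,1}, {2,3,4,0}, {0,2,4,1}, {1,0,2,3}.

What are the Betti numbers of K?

b_0 = 1, b_1 = 0, b_2 = 0, b_3 = 1.

We work with the vertex ordering 0 < 1 < 2 < 3 < 4. The simplices of K, each written with vertices in increasing order, are:

  0-simplices (5): [0], [1], [2], [3], [4]
  1-simplices (10): [0,1], [0,2], [0,3], [0,4], [1,2], [1,3], [1,4], [2,3], [2,4], [3,4]
  2-simplices (10): [0,1,2], [0,1,3], [0,1,4], [0,2,3], [0,2,4], [0,3,4], [1,2,3], [1,2,4], [1,3,4], [2,3,4]
  3-simplices (5): [0,1,2,3], [0,1,2,4], [0,1,3,4], [0,2,3,4], [1,2,3,4]

Hence C_0 ≅ Z^5, C_1 ≅ Z^10, C_2 ≅ Z^10, C_3 ≅ Z^5.

The boundary map ∂_1: C_1 → C_0 sends each edge [p,q] (with p < q) to q − p. For instance
  ∂[0,3] = [3] − [0].
This gives a 5×10 integer matrix of rank 4; reducing to Smith normal form yields diagonal entries (1,1,1,1).

Boundary ∂_2: C_2 → C_1 sends each 2-simplex [p,q,r] to [q,r] − [p,r] + [p,q]. For instance
  ∂[0,3,4] = [3,4] − [0,4] + [0,3],
  ∂[0,2,3] = [2,3] − [0,3] + [0,2].
The 10×10 boundary matrix has rank 6 and Smith normal form diag(1,1,1,1,1,1).

Boundary ∂_3: C_3 → C_2 sends each 3-simplex σ to the alternating sum Σ_i (−1)^i (σ with its i-th vertex removed). For instance
  ∂[0,1,2,3] = [1,2,3] − [0,2,3] + [0,1,3] − [0,1,2],
  ∂[0,1,2,4] = [1,2,4] − [0,2,4] + [0,1,4] − [0,1,2].
As a 10×5 matrix over Z this has rank 4, with invariant factors (1,1,1,1).

Computing H_k = (kernel of ∂_k) / (image of ∂_{k+1}):

  H_0: rank C_0 − rank ∂_1 = 5 − 4 = 1, and the invariant factors of ∂_1 are all 1, so H_0 ≅ Z.
  H_1: rank ker ∂_1 − rank ∂_2 = (10 − 4) − 6 = 0, and the invariant factors of ∂_2 are all 1, so H_1 ≅ 0.
  H_2: rank ker ∂_2 − rank ∂_3 = (10 − 6) − 4 = 0, and the invariant factors of ∂_3 are all 1, so H_2 ≅ 0.
  H_3: rank ker ∂_3 − rank ∂_4 = (5 − 4) − 0 = 1, and there is no ∂_4, so H_3 ≅ Z.

As a check, the Euler characteristic is 5 − 10 + 10 − 5 = 0, which agrees with 1 − 0 + 0 − 1 = 0.
(K is a triangulation of the 3-sphere S^3.)

Hence the Betti numbers are b_0 = 1, b_1 = 0, b_2 = 0, b_3 = 1.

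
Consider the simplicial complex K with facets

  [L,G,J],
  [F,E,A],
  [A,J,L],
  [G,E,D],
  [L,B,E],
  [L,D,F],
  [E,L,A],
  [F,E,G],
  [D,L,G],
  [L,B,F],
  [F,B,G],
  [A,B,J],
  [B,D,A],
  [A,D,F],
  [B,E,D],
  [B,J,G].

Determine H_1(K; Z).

H_1 = Z^2.

Fix the vertex order A < B < D < E < F < G < J < L and write every simplex with vertices in increasing order. Then dim K = 2 and the simplices of K are:

  0-simplices (8): A, B, D, E, F, G, J, L
  1-simplices (24): AB, AD, AE, AF, AJ, AL, BD, BE, BF, BG, BJ, BL, DE, DF, DG, DL, EF, EG, EL, FG, FL, GJ, GL, JL
  2-simplices (16): ABD, ABJ, ADF, AEF, AEL, AJL, BDE, BEL, BFG, BFL, BGJ, DEG, DFL, DGL, EFG, GJL

so the chain groups are C_0 ≅ Z^8, C_1 ≅ Z^24, C_2 ≅ Z^16.

Boundary ∂_1: C_1 → C_0 is given by ∂[p,q] = [q] − [p].
The resulting 8×24 matrix has rank 7, and its Smith normal form has invariant factors (1,1,1,1,1,1,1).

∂_2: C_2 → C_1 sends each 2-simplex [p,q,r] to [q,r] − [p,r] + [p,q]. For instance
  ∂BEL = EL − BL + BE,
  ∂ABJ = BJ − AJ + AB.
The 24×16 boundary matrix has rank 15 and Smith normal form diag(1,1,1,1,1,1,1,1,1,1,1,1,1,1,1).

From H_k ≅ ker(∂_k) / im(∂_{k+1}) we obtain:

  H_1: rank ker ∂_1 − rank ∂_2 = (24 − 7) − 15 = 2, and the invariant factors of ∂_2 are all 1, so H_1 = Z^2.

(K is a triangulation of the torus T^2.)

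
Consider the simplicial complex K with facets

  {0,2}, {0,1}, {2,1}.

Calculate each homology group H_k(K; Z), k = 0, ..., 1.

Take the total order 0 < 1 < 2 on the vertex set. Then K (dimension 1) consists of the simplices:

  0-simplices (3): [0], [1], [2]
  1-simplices (3): [0,1], [0,2], [1,2]

so the chain groups are C_0 ≅ Z^3, C_1 ≅ Z^3.

The boundary map ∂_1: C_1 → C_0 maps an edge to its endpoints' difference, ∂[p,q] = q − p.
The resulting 3×3 matrix has rank 2, and its Smith normal form has invariant factors (1,1).

Computing H_k = (kernel of ∂_k) / (image of ∂_{k+1}):

  H_0: rank C_0 − rank ∂_1 = 3 − 2 = 1, and the invariant factors of ∂_1 are all 1, so H_0 ≅ Z.
  H_1: rank ker ∂_1 − rank ∂_2 = (3 − 2) − 0 = 1, and there is no ∂_2, so H_1 ≅ Z.

H_0 ≅ Z,  H_1 ≅ Z.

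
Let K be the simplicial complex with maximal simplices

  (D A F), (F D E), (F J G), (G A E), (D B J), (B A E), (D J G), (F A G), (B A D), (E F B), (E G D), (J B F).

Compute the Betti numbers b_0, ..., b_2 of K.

Fix the vertex order A < B < D < E < F < G < J and write every simplex with vertices in increasing order. Then dim K = 2 and the simplices of K are:

  0-simplices (7): A, B, D, E, F, G, J
  1-simplices (18): AB, AD, AE, AF, AG, BD, BE, BF, BJ, DE, DF, DG, DJ, EF, EG, FG, FJ, GJ
  2-simplices (12): ABD, ABE, ADF, AEG, AFG, BDJ, BEF, BFJ, DEF, DEG, DGJ, FGJ

so the chain groups are C_0 ≅ Z^7, C_1 ≅ Z^18, C_2 ≅ Z^12.

∂_1: C_1 → C_0 is given by ∂[p,q] = [q] − [p]. For instance
  ∂AG = G − A.
This gives a 7×18 integer matrix of rank 6; reducing to Smith normal form yields diagonal entries (1,1,1,1,1,1).

Boundary ∂_2: C_2 → C_1 sends each 2-simplex [p,q,r] to [q,r] − [p,r] + [p,q]. For instance
  ∂DGJ = GJ − DJ + DG,
  ∂AEG = EG − AG + AE.
As a 18×12 matrix over Z this has rank 12, with invariant factors (1,1,1,1,1,1,1,1,1,1,1,2).

Reading off H_k = ker ∂_k / im ∂_{k+1}:

  H_0: rank C_0 − rank ∂_1 = 7 − 6 = 1, and the invariant factors of ∂_1 are all 1, so H_0 = Z.
  H_1: rank ker ∂_1 − rank ∂_2 = (18 − 6) − 12 = 0, and ∂_2 has invariant factor 2 > 1, so H_1 = Z_2.
  H_2: rank ker ∂_2 − rank ∂_3 = (12 − 12) − 0 = 0, and there is no ∂_3, so H_2 = 0.

As a check, the Euler characteristic is 7 − 18 + 12 = 1, which agrees with 1 − 0 + 0 = 1.

Hence the Betti numbers are b_0 = 1, b_1 = 0, b_2 = 0.

b_0 = 1, b_1 = 0, b_2 = 0.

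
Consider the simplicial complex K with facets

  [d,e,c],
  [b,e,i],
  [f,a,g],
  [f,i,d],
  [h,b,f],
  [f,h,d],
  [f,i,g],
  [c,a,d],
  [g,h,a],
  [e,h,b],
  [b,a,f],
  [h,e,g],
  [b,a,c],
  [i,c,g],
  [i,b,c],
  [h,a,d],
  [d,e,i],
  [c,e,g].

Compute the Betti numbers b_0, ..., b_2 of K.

b_0 = 1, b_1 = 1, b_2 = 0.

Order the vertices as a < b < c < d < e < f < g < h < i. Listing each simplex with vertices in this order, K has dimension 2 with simplices:

  0-simplices (9): a, b, c, d, e, f, g, h, i
  1-simplices (27): ab, ac, ad, af, ag, ah, bc, be, bf, bh, bi, cd, ce, cg, ci, de, df, dh, di, eg, eh, ei, fg, fh, fi, gh, gi
  2-simplices (18): abc, abf, acd, adh, afg, agh, bci, beh, bei, bfh, cde, ceg, cgi, dei, dfh, dfi, egh, fgi

so the chain groups are C_0 ≅ Z^9, C_1 ≅ Z^27, C_2 ≅ Z^18.

The boundary map ∂_1: C_1 → C_0 sends each edge [p,q] (with p < q) to q − p.
As a 9×27 matrix over Z this has rank 8, with invariant factors (1,1,1,1,1,1,1,1).

Boundary ∂_2: C_2 → C_1 sends each 2-simplex [p,q,r] to [q,r] − [p,r] + [p,q]. For instance
  ∂abc = bc − ac + ab,
  ∂afg = fg − ag + af.
This gives a 27×18 integer matrix of rank 18; reducing to Smith normal form yields diagonal entries (1,1,1,1,1,1,1,1,1,1,1,1,1,1,1,1,1,2).

Computing H_k = (kernel of ∂_k) / (image of ∂_{k+1}):

  H_0: rank C_0 − rank ∂_1 = 9 − 8 = 1, and the invariant factors of ∂_1 are all 1, so H_0 = Z.
  H_1: rank ker ∂_1 − rank ∂_2 = (27 − 8) − 18 = 1, and ∂_2 has invariant factor 2 > 1, so H_1 = Z ⊕ Z_2.
  H_2: rank ker ∂_2 − rank ∂_3 = (18 − 18) − 0 = 0, and there is no ∂_3, so H_2 = 0.

Hence the Betti numbers are b_0 = 1, b_1 = 1, b_2 = 0.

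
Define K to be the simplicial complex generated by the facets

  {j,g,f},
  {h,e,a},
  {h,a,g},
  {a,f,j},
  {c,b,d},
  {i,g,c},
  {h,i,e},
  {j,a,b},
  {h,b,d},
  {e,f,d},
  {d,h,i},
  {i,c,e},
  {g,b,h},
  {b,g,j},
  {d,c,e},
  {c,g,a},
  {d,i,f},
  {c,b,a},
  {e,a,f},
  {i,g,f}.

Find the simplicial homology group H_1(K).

H_1 ≅ Z ⊕ Z/2Z.

Fix the vertex order a < b < c < d < e < f < g < h < i < j and write every simplex with vertices in increasing order. Then dim K = 2 and the simplices of K are:

  0-simplices (10): a, b, c, d, e, f, g, h, i, j
  1-simplices (30): ab, ac, ae, af, ag, ah, aj, bc, bd, bg, bh, bj, cd, ce, cg, ci, de, df, dh, di, ef, eh, ei, fg, fi, fj, gh, gi, gj, hi
  2-simplices (20): abc, abj, acg, aef, aeh, afj, agh, bcd, bdh, bgh, bgj, cde, cei, cgi, def, dfi, dhi, ehi, fgi, fgj

giving chain groups C_0 ≅ Z^10, C_1 ≅ Z^30, C_2 ≅ Z^20.

Boundary ∂_1: C_1 → C_0 is given by ∂[p,q] = [q] − [p].
The 10×30 boundary matrix has rank 9 and Smith normal form diag(1,1,1,1,1,1,1,1,1).

∂_2: C_2 → C_1 maps a triangle to the signed sum of its edges. For instance
  ∂agh = gh − ah + ag,
  ∂bdh = dh − bh + bd.
The 30×20 boundary matrix has rank 20 and Smith normal form diag(1,1,1,1,1,1,1,1,1,1,1,1,1,1,1,1,1,1,1,2).

Reading off H_k = ker ∂_k / im ∂_{k+1}:

  H_1: rank ker ∂_1 − rank ∂_2 = (30 − 9) − 20 = 1, and ∂_2 has invariant factor 2 > 1, so H_1 = Z ⊕ Z/2Z.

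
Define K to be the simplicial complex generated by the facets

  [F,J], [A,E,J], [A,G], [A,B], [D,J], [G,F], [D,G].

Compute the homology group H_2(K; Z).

H_2 ≅ 0.

Take the total order A < B < D < E < F < G < J on the vertex set. Then K (dimension 2) consists of the simplices:

  0-simplices (7): A, B, D, E, F, G, J
  1-simplices (9): AB, AE, AG, AJ, DG, DJ, EJ, FG, FJ
  2-simplices (1): AEJ

Hence C_0 ≅ Z^7, C_1 ≅ Z^9, C_2 ≅ Z^1.

Boundary ∂_1: C_1 → C_0 sends each edge [p,q] (with p < q) to q − p. For instance
  ∂AJ = J − A.
The 7×9 boundary matrix has rank 6 and Smith normal form diag(1,1,1,1,1,1).

Boundary ∂_2: C_2 → C_1 acts by ∂[p,q,r] = [q,r] − [p,r] + [p,q]. For instance
  ∂AEJ = EJ − AJ + AE.
This gives a 9×1 integer matrix of rank 1; reducing to Smith normal form yields diagonal entries (1).

From H_k ≅ ker(∂_k) / im(∂_{k+1}) we obtain:

  H_2: rank ker ∂_2 − rank ∂_3 = (1 − 1) − 0 = 0, and there is no ∂_3, so H_2 ≅ 0.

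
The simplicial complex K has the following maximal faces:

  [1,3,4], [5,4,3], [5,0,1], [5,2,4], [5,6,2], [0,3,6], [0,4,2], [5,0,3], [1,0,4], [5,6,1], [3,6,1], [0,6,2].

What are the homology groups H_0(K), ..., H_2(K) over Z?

We work with the vertex ordering 0 < 1 < 2 < 3 < 4 < 5 < 6. The simplices of K, each written with vertices in increasing order, are:

  0-simplices (7): [0], [1], [2], [3], [4], [5], [6]
  1-simplices (18): [0,1], [0,2], [0,3], [0,4], [0,5], [0,6], [1,3], [1,4], [1,5], [1,6], [2,4], [2,5], [2,6], [3,4], [3,5], [3,6], [4,5], [5,6]
  2-simplices (12): [0,1,4], [0,1,5], [0,2,4], [0,2,6], [0,3,5], [0,3,6], [1,3,4], [1,3,6], [1,5,6], [2,4,5], [2,5,6], [3,4,5]

so the chain groups are C_0 ≅ Z^7, C_1 ≅ Z^18, C_2 ≅ Z^12.

The boundary map ∂_1: C_1 → C_0 maps an edge to its endpoints' difference, ∂[p,q] = q − p. For instance
  ∂[2,6] = [6] − [2].
This gives a 7×18 integer matrix of rank 6; reducing to Smith normal form yields diagonal entries (1,1,1,1,1,1).

The boundary map ∂_2: C_2 → C_1 maps a triangle to the signed sum of its edges. For instance
  ∂[0,3,6] = [3,6] − [0,6] + [0,3],
  ∂[2,4,5] = [4,5] − [2,5] + [2,4].
The resulting 18×12 matrix has rank 12, and its Smith normal form has invariant factors (1,1,1,1,1,1,1,1,1,1,1,2).

Computing H_k = (kernel of ∂_k) / (image of ∂_{k+1}):

  H_0: rank C_0 − rank ∂_1 = 7 − 6 = 1, and the invariant factors of ∂_1 are all 1, so H_0 = Z.
  H_1: rank ker ∂_1 − rank ∂_2 = (18 − 6) − 12 = 0, and ∂_2 has invariant factor 2 > 1, so H_1 = Z/2.
  H_2: rank ker ∂_2 − rank ∂_3 = (12 − 12) − 0 = 0, and there is no ∂_3, so H_2 = 0.

As a check, the Euler characteristic is 7 − 18 + 12 = 1, which agrees with 1 − 0 + 0 = 1.

H_0 ≅ Z,  H_1 ≅ Z/2,  H_2 = 0.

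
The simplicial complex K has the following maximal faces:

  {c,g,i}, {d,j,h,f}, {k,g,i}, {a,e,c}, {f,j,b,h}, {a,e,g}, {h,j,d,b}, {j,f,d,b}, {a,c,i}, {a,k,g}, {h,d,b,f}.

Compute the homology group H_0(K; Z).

Order the vertices as a < b < c < d < e < f < g < h < i < j < k. Listing each simplex with vertices in this order, K has dimension 3 with simplices:

  0-simplices (11): a, b, c, d, e, f, g, h, i, j, k
  1-simplices (22): ac, ae, ag, ai, ak, bd, bf, bh, bj, ce, cg, ci, df, dh, dj, eg, fh, fj, gi, gk, hj, ik
  2-simplices (16): ace, aci, aeg, agk, bdf, bdh, bdj, bfh, bfj, bhj, cgi, dfh, dfj, dhj, fhj, gik
  3-simplices (5): bdfh, bdfj, bdhj, bfhj, dfhj

giving chain groups C_0 ≅ Z^11, C_1 ≅ Z^22, C_2 ≅ Z^16, C_3 ≅ Z^5.

Boundary ∂_1: C_1 → C_0 maps an edge to its endpoints' difference, ∂[p,q] = q − p.
As a 11×22 matrix over Z this has rank 9, with invariant factors (1,1,1,1,1,1,1,1,1).

∂_2: C_2 → C_1 acts by ∂[p,q,r] = [q,r] − [p,r] + [p,q]. For instance
  ∂fhj = hj − fj + fh,
  ∂aci = ci − ai + ac.
This gives a 22×16 integer matrix of rank 12; reducing to Smith normal form yields diagonal entries (1,1,1,1,1,1,1,1,1,1,1,1).

The boundary map ∂_3: C_3 → C_2 sends each 3-simplex σ to the alternating sum Σ_i (−1)^i (σ with its i-th vertex removed). For instance
  ∂dfhj = fhj − dhj + dfj − dfh,
  ∂bdhj = dhj − bhj + bdj − bdh.
This gives a 16×5 integer matrix of rank 4; reducing to Smith normal form yields diagonal entries (1,1,1,1).

Reading off H_k = ker ∂_k / im ∂_{k+1}:

  H_0: rank C_0 − rank ∂_1 = 11 − 9 = 2, and the invariant factors of ∂_1 are all 1, so H_0 ≅ Z^2.

H_0 ≅ Z^2.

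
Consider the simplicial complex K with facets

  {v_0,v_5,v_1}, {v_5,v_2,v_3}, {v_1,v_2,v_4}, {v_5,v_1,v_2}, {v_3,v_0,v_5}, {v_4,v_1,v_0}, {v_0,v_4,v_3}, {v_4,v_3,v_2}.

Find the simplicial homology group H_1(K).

H_1 ≅ 0.

Take the total order v_0 < v_1 < v_2 < v_3 < v_4 < v_5 on the vertex set. Then K (dimension 2) consists of the simplices:

  0-simplices (6): [v_0], [v_1], [v_2], [v_3], [v_4], [v_5]
  1-simplices (12): [v_0,v_1], [v_0,v_3], [v_0,v_4], [v_0,v_5], [v_1,v_2], [v_1,v_4], [v_1,v_5], [v_2,v_3], [v_2,v_4], [v_2,v_5], [v_3,v_4], [v_3,v_5]
  2-simplices (8): [v_0,v_1,v_4], [v_0,v_1,v_5], [v_0,v_3,v_4], [v_0,v_3,v_5], [v_1,v_2,v_4], [v_1,v_2,v_5], [v_2,v_3,v_4], [v_2,v_3,v_5]

Hence C_0 ≅ Z^6, C_1 ≅ Z^12, C_2 ≅ Z^8.

∂_1: C_1 → C_0 is given by ∂[p,q] = [q] − [p]. For instance
  ∂[v_2,v_5] = [v_5] − [v_2].
The 6×12 boundary matrix has rank 5 and Smith normal form diag(1,1,1,1,1).

∂_2: C_2 → C_1 maps a triangle to the signed sum of its edges. For instance
  ∂[v_0,v_1,v_5] = [v_1,v_5] − [v_0,v_5] + [v_0,v_1],
  ∂[v_0,v_1,v_4] = [v_1,v_4] − [v_0,v_4] + [v_0,v_1].
The resulting 12×8 matrix has rank 7, and its Smith normal form has invariant factors (1,1,1,1,1,1,1).

Reading off H_k = ker ∂_k / im ∂_{k+1}:

  H_1: rank ker ∂_1 − rank ∂_2 = (12 − 5) − 7 = 0, and the invariant factors of ∂_2 are all 1, so H_1 ≅ 0.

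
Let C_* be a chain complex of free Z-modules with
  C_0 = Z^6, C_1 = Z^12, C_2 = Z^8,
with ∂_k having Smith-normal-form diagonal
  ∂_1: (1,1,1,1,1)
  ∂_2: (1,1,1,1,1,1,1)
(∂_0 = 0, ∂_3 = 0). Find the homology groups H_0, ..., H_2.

H_0 = Z,  H_1 = 0,  H_2 = Z.

H_0: b_0 = 6 − 0 − 5 = 1; torsion from ∂_1 factors > 1: none. So H_0 = Z.
H_1: b_1 = 12 − 5 − 7 = 0; torsion from ∂_2 factors > 1: none. So H_1 = 0.
H_2: b_2 = 8 − 7 − 0 = 1; torsion from ∂_3 factors > 1: none. So H_2 = Z.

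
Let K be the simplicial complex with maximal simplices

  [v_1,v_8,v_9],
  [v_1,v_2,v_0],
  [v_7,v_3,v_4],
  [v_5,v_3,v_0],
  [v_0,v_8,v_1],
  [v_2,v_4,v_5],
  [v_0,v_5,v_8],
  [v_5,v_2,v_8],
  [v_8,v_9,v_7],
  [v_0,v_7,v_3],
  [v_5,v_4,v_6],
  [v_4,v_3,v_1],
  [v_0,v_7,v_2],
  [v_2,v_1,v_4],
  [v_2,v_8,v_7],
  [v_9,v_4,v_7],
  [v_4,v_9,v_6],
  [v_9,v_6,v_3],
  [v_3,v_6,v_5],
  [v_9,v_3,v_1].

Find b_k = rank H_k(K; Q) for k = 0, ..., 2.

b_0 = 1, b_1 = 1, b_2 = 0.

Take the total order v_0 < v_1 < v_2 < v_3 < v_4 < v_5 < v_6 < v_7 < v_8 < v_9 on the vertex set. Then K (dimension 2) consists of the simplices:

  0-simplices (10): [v_0], [v_1], [v_2], [v_3], [v_4], [v_5], [v_6], [v_7], [v_8], [v_9]
  1-simplices (30): (30 of them)
  2-simplices (20): (20 of them)

Hence C_0 ≅ Z^10, C_1 ≅ Z^30, C_2 ≅ Z^20.

The boundary map ∂_1: C_1 → C_0 maps an edge to its endpoints' difference, ∂[p,q] = q − p. For instance
  ∂[v_0,v_7] = [v_7] − [v_0].
This gives a 10×30 integer matrix of rank 9; reducing to Smith normal form yields diagonal entries (1,1,1,1,1,1,1,1,1).

Boundary ∂_2: C_2 → C_1 maps a triangle to the signed sum of its edges. For instance
  ∂[v_3,v_6,v_9] = [v_6,v_9] − [v_3,v_9] + [v_3,v_6],
  ∂[v_4,v_7,v_9] = [v_7,v_9] − [v_4,v_9] + [v_4,v_7].
As a 30×20 matrix over Z this has rank 20, with invariant factors (1,1,1,1,1,1,1,1,1,1,1,1,1,1,1,1,1,1,1,2).

Reading off H_k = ker ∂_k / im ∂_{k+1}:

  H_0: rank C_0 − rank ∂_1 = 10 − 9 = 1, and the invariant factors of ∂_1 are all 1, so H_0 ≅ Z.
  H_1: rank ker ∂_1 − rank ∂_2 = (30 − 9) − 20 = 1, and ∂_2 has invariant factor 2 > 1, so H_1 ≅ Z ⊕ Z/2Z.
  H_2: rank ker ∂_2 − rank ∂_3 = (20 − 20) − 0 = 0, and there is no ∂_3, so H_2 ≅ 0.

Hence the Betti numbers are b_0 = 1, b_1 = 1, b_2 = 0.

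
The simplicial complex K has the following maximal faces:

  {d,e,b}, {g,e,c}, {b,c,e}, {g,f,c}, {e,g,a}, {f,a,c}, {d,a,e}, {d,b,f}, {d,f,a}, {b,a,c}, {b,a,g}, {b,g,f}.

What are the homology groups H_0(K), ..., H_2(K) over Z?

H_0 ≅ Z,  H_1 ≅ Z_2,  H_2 = 0.

Take the total order a < b < c < d < e < f < g on the vertex set. Then K (dimension 2) consists of the simplices:

  0-simplices (7): a, b, c, d, e, f, g
  1-simplices (18): ab, ac, ad, ae, af, ag, bc, bd, be, bf, bg, ce, cf, cg, de, df, eg, fg
  2-simplices (12): abc, abg, acf, ade, adf, aeg, bce, bde, bdf, bfg, ceg, cfg

so the chain groups are C_0 ≅ Z^7, C_1 ≅ Z^18, C_2 ≅ Z^12.

Boundary ∂_1: C_1 → C_0 sends each edge [p,q] (with p < q) to q − p. For instance
  ∂ad = d − a.
The 7×18 boundary matrix has rank 6 and Smith normal form diag(1,1,1,1,1,1).

The boundary map ∂_2: C_2 → C_1 maps a triangle to the signed sum of its edges. For instance
  ∂bfg = fg − bg + bf,
  ∂ade = de − ae + ad.
This gives a 18×12 integer matrix of rank 12; reducing to Smith normal form yields diagonal entries (1,1,1,1,1,1,1,1,1,1,1,2).

Now H_k = ker ∂_k / im ∂_{k+1}, so:

  H_0: rank C_0 − rank ∂_1 = 7 − 6 = 1, and the invariant factors of ∂_1 are all 1, so H_0 = Z.
  H_1: rank ker ∂_1 − rank ∂_2 = (18 − 6) − 12 = 0, and ∂_2 has invariant factor 2 > 1, so H_1 = Z_2.
  H_2: rank ker ∂_2 − rank ∂_3 = (12 − 12) − 0 = 0, and there is no ∂_3, so H_2 = 0.

As a check, the Euler characteristic is 7 − 18 + 12 = 1, which agrees with 1 − 0 + 0 = 1.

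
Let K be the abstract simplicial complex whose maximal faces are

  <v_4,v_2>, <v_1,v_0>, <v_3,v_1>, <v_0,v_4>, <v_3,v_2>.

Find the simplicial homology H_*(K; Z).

H_0 = Z,  H_1 = Z.

K has 5 vertices, 5 edges.
rank ∂_0 = 0, rank ∂_1 = 4 ⇒ b_0 = 5 − 0 − 4 = 1; all invariant factors of ∂_1 are 1 so no torsion. So H_0 ≅ Z.
rank ∂_1 = 4, rank ∂_2 = 0 ⇒ b_1 = 5 − 4 − 0 = 1. So H_1 ≅ Z.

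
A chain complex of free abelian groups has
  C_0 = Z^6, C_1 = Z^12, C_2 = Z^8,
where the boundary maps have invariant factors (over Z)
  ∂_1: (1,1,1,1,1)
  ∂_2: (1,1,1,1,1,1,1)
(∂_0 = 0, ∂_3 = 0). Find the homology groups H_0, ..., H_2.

H_0 = Z,  H_1 = 0,  H_2 = Z.

H_0: b_0 = 6 − 0 − 5 = 1; torsion from ∂_1 factors > 1: none. So H_0 = Z.
H_1: b_1 = 12 − 5 − 7 = 0; torsion from ∂_2 factors > 1: none. So H_1 = 0.
H_2: b_2 = 8 − 7 − 0 = 1; torsion from ∂_3 factors > 1: none. So H_2 = Z.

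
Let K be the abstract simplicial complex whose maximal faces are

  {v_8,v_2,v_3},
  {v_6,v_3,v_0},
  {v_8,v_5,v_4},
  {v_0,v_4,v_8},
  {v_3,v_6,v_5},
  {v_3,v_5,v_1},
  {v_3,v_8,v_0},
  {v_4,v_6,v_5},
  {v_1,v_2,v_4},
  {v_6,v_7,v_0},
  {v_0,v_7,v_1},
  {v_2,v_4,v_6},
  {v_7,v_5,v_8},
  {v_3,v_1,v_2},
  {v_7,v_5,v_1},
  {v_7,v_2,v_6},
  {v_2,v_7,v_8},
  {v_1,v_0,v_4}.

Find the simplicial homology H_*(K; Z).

K has 9 vertices, 27 edges, 18 triangles.
rank ∂_0 = 0, rank ∂_1 = 8 ⇒ b_0 = 9 − 0 − 8 = 1; all invariant factors of ∂_1 are 1 so no torsion. So H_0 ≅ Z.
rank ∂_1 = 8, rank ∂_2 = 17 ⇒ b_1 = 27 − 8 − 17 = 2; all invariant factors of ∂_2 are 1 so no torsion. So H_1 ≅ Z^2.
rank ∂_2 = 17, rank ∂_3 = 0 ⇒ b_2 = 18 − 17 − 0 = 1. So H_2 ≅ Z.

H_0 ≅ Z,  H_1 ≅ Z^2,  H_2 ≅ Z.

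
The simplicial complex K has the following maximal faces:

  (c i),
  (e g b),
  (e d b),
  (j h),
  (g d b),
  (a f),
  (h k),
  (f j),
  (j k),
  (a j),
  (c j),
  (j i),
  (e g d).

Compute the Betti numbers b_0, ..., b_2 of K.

Take the total order a < b < c < d < e < f < g < h < i < j < k on the vertex set. Then K (dimension 2) consists of the simplices:

  0-simplices (11): a, b, c, d, e, f, g, h, i, j, k
  1-simplices (15): af, aj, bd, be, bg, ci, cj, de, dg, eg, fj, hj, hk, ij, jk
  2-simplices (4): bde, bdg, beg, deg

Hence C_0 ≅ Z^11, C_1 ≅ Z^15, C_2 ≅ Z^4.

The boundary map ∂_1: C_1 → C_0 is given by ∂[p,q] = [q] − [p]. For instance
  ∂dg = g − d.
As a 11×15 matrix over Z this has rank 9, with invariant factors (1,1,1,1,1,1,1,1,1).

Boundary ∂_2: C_2 → C_1 sends each 2-simplex [p,q,r] to [q,r] − [p,r] + [p,q]. For instance
  ∂beg = eg − bg + be,
  ∂bde = de − be + bd.
As a 15×4 matrix over Z this has rank 3, with invariant factors (1,1,1).

Computing H_k = (kernel of ∂_k) / (image of ∂_{k+1}):

  H_0: rank C_0 − rank ∂_1 = 11 − 9 = 2, and the invariant factors of ∂_1 are all 1, so H_0 ≅ Z^2.
  H_1: rank ker ∂_1 − rank ∂_2 = (15 − 9) − 3 = 3, and the invariant factors of ∂_2 are all 1, so H_1 ≅ Z^3.
  H_2: rank ker ∂_2 − rank ∂_3 = (4 − 3) − 0 = 1, and there is no ∂_3, so H_2 ≅ Z.

Hence the Betti numbers are b_0 = 2, b_1 = 3, b_2 = 1.

b_0 = 2, b_1 = 3, b_2 = 1.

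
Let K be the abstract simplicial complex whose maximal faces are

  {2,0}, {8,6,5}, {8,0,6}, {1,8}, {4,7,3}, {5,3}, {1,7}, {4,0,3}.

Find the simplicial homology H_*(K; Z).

K has 9 vertices, 14 edges, 4 triangles.
rank ∂_0 = 0, rank ∂_1 = 8 ⇒ b_0 = 9 − 0 − 8 = 1; all invariant factors of ∂_1 are 1 so no torsion. So H_0 ≅ Z.
rank ∂_1 = 8, rank ∂_2 = 4 ⇒ b_1 = 14 − 8 − 4 = 2; all invariant factors of ∂_2 are 1 so no torsion. So H_1 ≅ Z^2.
rank ∂_2 = 4, rank ∂_3 = 0 ⇒ b_2 = 4 − 4 − 0 = 0. So H_2 ≅ 0.

H_0 = Z,  H_1 = Z^2,  H_2 = 0.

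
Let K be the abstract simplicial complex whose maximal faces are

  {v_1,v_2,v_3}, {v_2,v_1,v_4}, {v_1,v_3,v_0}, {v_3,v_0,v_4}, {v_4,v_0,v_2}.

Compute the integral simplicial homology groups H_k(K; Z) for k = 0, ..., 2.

H_0 ≅ Z,  H_1 ≅ Z,  H_2 = 0.

We work with the vertex ordering v_0 < v_1 < v_2 < v_3 < v_4. The simplices of K, each written with vertices in increasing order, are:

  0-simplices (5): [v_0], [v_1], [v_2], [v_3], [v_4]
  1-simplices (10): [v_0,v_1], [v_0,v_2], [v_0,v_3], [v_0,v_4], [v_1,v_2], [v_1,v_3], [v_1,v_4], [v_2,v_3], [v_2,v_4], [v_3,v_4]
  2-simplices (5): [v_0,v_1,v_3], [v_0,v_2,v_4], [v_0,v_3,v_4], [v_1,v_2,v_3], [v_1,v_2,v_4]

Hence C_0 ≅ Z^5, C_1 ≅ Z^10, C_2 ≅ Z^5.

The boundary map ∂_1: C_1 → C_0 maps an edge to its endpoints' difference, ∂[p,q] = q − p. For instance
  ∂[v_1,v_3] = [v_3] − [v_1].
As a 5×10 matrix over Z this has rank 4, with invariant factors (1,1,1,1).

The boundary map ∂_2: C_2 → C_1 acts by ∂[p,q,r] = [q,r] − [p,r] + [p,q]. For instance
  ∂[v_1,v_2,v_4] = [v_2,v_4] − [v_1,v_4] + [v_1,v_2],
  ∂[v_0,v_3,v_4] = [v_3,v_4] − [v_0,v_4] + [v_0,v_3].
The 10×5 boundary matrix has rank 5 and Smith normal form diag(1,1,1,1,1).

From H_k ≅ ker(∂_k) / im(∂_{k+1}) we obtain:

  H_0: rank C_0 − rank ∂_1 = 5 − 4 = 1, and the invariant factors of ∂_1 are all 1, so H_0 ≅ Z.
  H_1: rank ker ∂_1 − rank ∂_2 = (10 − 4) − 5 = 1, and the invariant factors of ∂_2 are all 1, so H_1 ≅ Z.
  H_2: rank ker ∂_2 − rank ∂_3 = (5 − 5) − 0 = 0, and there is no ∂_3, so H_2 ≅ 0.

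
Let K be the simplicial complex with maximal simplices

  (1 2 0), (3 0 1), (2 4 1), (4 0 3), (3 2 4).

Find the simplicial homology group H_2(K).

We work with the vertex ordering 0 < 1 < 2 < 3 < 4. The simplices of K, each written with vertices in increasing order, are:

  0-simplices (5): [0], [1], [2], [3], [4]
  1-simplices (10): [0,1], [0,2], [0,3], [0,4], [1,2], [1,3], [1,4], [2,3], [2,4], [3,4]
  2-simplices (5): [0,1,2], [0,1,3], [0,3,4], [1,2,4], [2,3,4]

so the chain groups are C_0 ≅ Z^5, C_1 ≅ Z^10, C_2 ≅ Z^5.

The boundary map ∂_1: C_1 → C_0 sends each edge [p,q] (with p < q) to q − p. For instance
  ∂[0,2] = [2] − [0].
The 5×10 boundary matrix has rank 4 and Smith normal form diag(1,1,1,1).

∂_2: C_2 → C_1 sends each 2-simplex [p,q,r] to [q,r] − [p,r] + [p,q]. For instance
  ∂[2,3,4] = [3,4] − [2,4] + [2,3],
  ∂[0,1,3] = [1,3] − [0,3] + [0,1].
This gives a 10×5 integer matrix of rank 5; reducing to Smith normal form yields diagonal entries (1,1,1,1,1).

Reading off H_k = ker ∂_k / im ∂_{k+1}:

  H_2: rank ker ∂_2 − rank ∂_3 = (5 − 5) − 0 = 0, and there is no ∂_3, so H_2 = 0.

H_2 = 0.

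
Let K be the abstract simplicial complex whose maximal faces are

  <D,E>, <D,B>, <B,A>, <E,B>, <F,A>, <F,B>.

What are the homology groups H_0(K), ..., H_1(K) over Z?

Order the vertices as A < B < D < E < F. Listing each simplex with vertices in this order, K has dimension 1 with simplices:

  0-simplices (5): A, B, D, E, F
  1-simplices (6): AB, AF, BD, BE, BF, DE

Hence C_0 ≅ Z^5, C_1 ≅ Z^6.

∂_1: C_1 → C_0 sends each edge [p,q] (with p < q) to q − p.
This gives a 5×6 integer matrix of rank 4; reducing to Smith normal form yields diagonal entries (1,1,1,1).

Now H_k = ker ∂_k / im ∂_{k+1}, so:

  H_0: rank C_0 − rank ∂_1 = 5 − 4 = 1, and the invariant factors of ∂_1 are all 1, so H_0 = Z.
  H_1: rank ker ∂_1 − rank ∂_2 = (6 − 4) − 0 = 2, and there is no ∂_2, so H_1 = Z^2.

As a check, the Euler characteristic is 5 − 6 = -1, which agrees with 1 − 2 = -1.

H_0 ≅ Z,  H_1 ≅ Z^2.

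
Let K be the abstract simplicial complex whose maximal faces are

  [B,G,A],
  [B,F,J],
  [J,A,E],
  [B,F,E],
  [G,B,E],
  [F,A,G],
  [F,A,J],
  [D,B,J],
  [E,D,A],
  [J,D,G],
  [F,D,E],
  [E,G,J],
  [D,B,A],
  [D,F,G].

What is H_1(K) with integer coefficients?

H_1 ≅ Z^2.

We work with the vertex ordering A < B < D < E < F < G < J. The simplices of K, each written with vertices in increasing order, are:

  0-simplices (7): A, B, D, E, F, G, J
  1-simplices (21): AB, AD, AE, AF, AG, AJ, BD, BE, BF, BG, BJ, DE, DF, DG, DJ, EF, EG, EJ, FG, FJ, GJ
  2-simplices (14): ABD, ABG, ADE, AEJ, AFG, AFJ, BDJ, BEF, BEG, BFJ, DEF, DFG, DGJ, EGJ

so the chain groups are C_0 ≅ Z^7, C_1 ≅ Z^21, C_2 ≅ Z^14.

The boundary map ∂_1: C_1 → C_0 maps an edge to its endpoints' difference, ∂[p,q] = q − p. For instance
  ∂EF = F − E.
As a 7×21 matrix over Z this has rank 6, with invariant factors (1,1,1,1,1,1).

The boundary map ∂_2: C_2 → C_1 sends each 2-simplex [p,q,r] to [q,r] − [p,r] + [p,q]. For instance
  ∂DFG = FG − DG + DF,
  ∂ABD = BD − AD + AB.
As a 21×14 matrix over Z this has rank 13, with invariant factors (1,1,1,1,1,1,1,1,1,1,1,1,1).

Now H_k = ker ∂_k / im ∂_{k+1}, so:

  H_1: rank ker ∂_1 − rank ∂_2 = (21 − 6) − 13 = 2, and the invariant factors of ∂_2 are all 1, so H_1 ≅ Z^2.

(K is a triangulation of the torus T^2.)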